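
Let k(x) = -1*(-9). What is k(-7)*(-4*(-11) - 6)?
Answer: 342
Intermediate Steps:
k(x) = 9
k(-7)*(-4*(-11) - 6) = 9*(-4*(-11) - 6) = 9*(44 - 6) = 9*38 = 342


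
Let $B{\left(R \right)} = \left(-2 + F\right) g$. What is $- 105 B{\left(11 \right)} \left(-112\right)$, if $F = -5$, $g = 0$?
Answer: $0$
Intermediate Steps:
$B{\left(R \right)} = 0$ ($B{\left(R \right)} = \left(-2 - 5\right) 0 = \left(-7\right) 0 = 0$)
$- 105 B{\left(11 \right)} \left(-112\right) = \left(-105\right) 0 \left(-112\right) = 0 \left(-112\right) = 0$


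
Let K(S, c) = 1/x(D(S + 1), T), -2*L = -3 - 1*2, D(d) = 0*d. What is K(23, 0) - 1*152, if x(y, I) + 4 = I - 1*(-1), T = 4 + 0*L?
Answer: -151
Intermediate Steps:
D(d) = 0
L = 5/2 (L = -(-3 - 1*2)/2 = -(-3 - 2)/2 = -½*(-5) = 5/2 ≈ 2.5000)
T = 4 (T = 4 + 0*(5/2) = 4 + 0 = 4)
x(y, I) = -3 + I (x(y, I) = -4 + (I - 1*(-1)) = -4 + (I + 1) = -4 + (1 + I) = -3 + I)
K(S, c) = 1 (K(S, c) = 1/(-3 + 4) = 1/1 = 1)
K(23, 0) - 1*152 = 1 - 1*152 = 1 - 152 = -151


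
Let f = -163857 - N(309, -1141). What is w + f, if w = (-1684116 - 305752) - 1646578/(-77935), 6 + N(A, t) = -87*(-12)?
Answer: -167929807827/77935 ≈ -2.1547e+6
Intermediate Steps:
N(A, t) = 1038 (N(A, t) = -6 - 87*(-12) = -6 + 1044 = 1038)
f = -164895 (f = -163857 - 1*1038 = -163857 - 1038 = -164895)
w = -155078716002/77935 (w = -1989868 - 1646578*(-1/77935) = -1989868 + 1646578/77935 = -155078716002/77935 ≈ -1.9898e+6)
w + f = -155078716002/77935 - 164895 = -167929807827/77935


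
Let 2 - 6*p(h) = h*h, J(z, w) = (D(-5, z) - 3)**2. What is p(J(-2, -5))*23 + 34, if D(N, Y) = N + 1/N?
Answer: -64836253/3750 ≈ -17290.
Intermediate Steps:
J(z, w) = 1681/25 (J(z, w) = ((-5 + 1/(-5)) - 3)**2 = ((-5 - 1/5) - 3)**2 = (-26/5 - 3)**2 = (-41/5)**2 = 1681/25)
p(h) = 1/3 - h**2/6 (p(h) = 1/3 - h*h/6 = 1/3 - h**2/6)
p(J(-2, -5))*23 + 34 = (1/3 - (1681/25)**2/6)*23 + 34 = (1/3 - 1/6*2825761/625)*23 + 34 = (1/3 - 2825761/3750)*23 + 34 = -2824511/3750*23 + 34 = -64963753/3750 + 34 = -64836253/3750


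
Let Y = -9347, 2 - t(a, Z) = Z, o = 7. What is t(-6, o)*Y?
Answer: 46735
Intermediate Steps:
t(a, Z) = 2 - Z
t(-6, o)*Y = (2 - 1*7)*(-9347) = (2 - 7)*(-9347) = -5*(-9347) = 46735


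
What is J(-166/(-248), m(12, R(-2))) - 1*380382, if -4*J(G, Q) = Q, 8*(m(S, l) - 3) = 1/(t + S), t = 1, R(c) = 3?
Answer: -158239225/416 ≈ -3.8038e+5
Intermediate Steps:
m(S, l) = 3 + 1/(8*(1 + S))
J(G, Q) = -Q/4
J(-166/(-248), m(12, R(-2))) - 1*380382 = -(25 + 24*12)/(32*(1 + 12)) - 1*380382 = -(25 + 288)/(32*13) - 380382 = -313/(32*13) - 380382 = -1/4*313/104 - 380382 = -313/416 - 380382 = -158239225/416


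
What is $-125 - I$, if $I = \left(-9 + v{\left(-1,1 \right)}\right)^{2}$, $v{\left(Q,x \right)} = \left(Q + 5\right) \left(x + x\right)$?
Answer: $-126$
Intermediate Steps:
$v{\left(Q,x \right)} = 2 x \left(5 + Q\right)$ ($v{\left(Q,x \right)} = \left(5 + Q\right) 2 x = 2 x \left(5 + Q\right)$)
$I = 1$ ($I = \left(-9 + 2 \cdot 1 \left(5 - 1\right)\right)^{2} = \left(-9 + 2 \cdot 1 \cdot 4\right)^{2} = \left(-9 + 8\right)^{2} = \left(-1\right)^{2} = 1$)
$-125 - I = -125 - 1 = -126$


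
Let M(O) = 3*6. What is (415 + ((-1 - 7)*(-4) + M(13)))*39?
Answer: 18135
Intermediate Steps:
M(O) = 18
(415 + ((-1 - 7)*(-4) + M(13)))*39 = (415 + ((-1 - 7)*(-4) + 18))*39 = (415 + (-8*(-4) + 18))*39 = (415 + (32 + 18))*39 = (415 + 50)*39 = 465*39 = 18135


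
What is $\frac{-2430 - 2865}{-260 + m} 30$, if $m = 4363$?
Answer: $- \frac{158850}{4103} \approx -38.716$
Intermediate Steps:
$\frac{-2430 - 2865}{-260 + m} 30 = \frac{-2430 - 2865}{-260 + 4363} \cdot 30 = - \frac{5295}{4103} \cdot 30 = \left(-5295\right) \frac{1}{4103} \cdot 30 = \left(- \frac{5295}{4103}\right) 30 = - \frac{158850}{4103}$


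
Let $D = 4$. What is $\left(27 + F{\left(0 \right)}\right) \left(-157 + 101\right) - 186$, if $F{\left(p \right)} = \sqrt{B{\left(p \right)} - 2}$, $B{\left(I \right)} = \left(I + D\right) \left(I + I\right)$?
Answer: $-1698 - 56 i \sqrt{2} \approx -1698.0 - 79.196 i$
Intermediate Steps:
$B{\left(I \right)} = 2 I \left(4 + I\right)$ ($B{\left(I \right)} = \left(I + 4\right) \left(I + I\right) = \left(4 + I\right) 2 I = 2 I \left(4 + I\right)$)
$F{\left(p \right)} = \sqrt{-2 + 2 p \left(4 + p\right)}$ ($F{\left(p \right)} = \sqrt{2 p \left(4 + p\right) - 2} = \sqrt{-2 + 2 p \left(4 + p\right)}$)
$\left(27 + F{\left(0 \right)}\right) \left(-157 + 101\right) - 186 = \left(27 + \sqrt{2} \sqrt{-1 + 0 \left(4 + 0\right)}\right) \left(-157 + 101\right) - 186 = \left(27 + \sqrt{2} \sqrt{-1 + 0 \cdot 4}\right) \left(-56\right) - 186 = \left(27 + \sqrt{2} \sqrt{-1 + 0}\right) \left(-56\right) - 186 = \left(27 + \sqrt{2} \sqrt{-1}\right) \left(-56\right) - 186 = \left(27 + \sqrt{2} i\right) \left(-56\right) - 186 = \left(27 + i \sqrt{2}\right) \left(-56\right) - 186 = \left(-1512 - 56 i \sqrt{2}\right) - 186 = -1698 - 56 i \sqrt{2}$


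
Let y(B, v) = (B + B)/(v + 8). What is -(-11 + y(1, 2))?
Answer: 54/5 ≈ 10.800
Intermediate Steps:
y(B, v) = 2*B/(8 + v) (y(B, v) = (2*B)/(8 + v) = 2*B/(8 + v))
-(-11 + y(1, 2)) = -(-11 + 2*1/(8 + 2)) = -(-11 + 2*1/10) = -(-11 + 2*1*(⅒)) = -(-11 + ⅕) = -1*(-54/5) = 54/5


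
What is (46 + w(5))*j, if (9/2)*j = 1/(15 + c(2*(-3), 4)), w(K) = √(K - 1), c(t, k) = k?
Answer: 32/57 ≈ 0.56140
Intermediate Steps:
w(K) = √(-1 + K)
j = 2/171 (j = 2/(9*(15 + 4)) = (2/9)/19 = (2/9)*(1/19) = 2/171 ≈ 0.011696)
(46 + w(5))*j = (46 + √(-1 + 5))*(2/171) = (46 + √4)*(2/171) = (46 + 2)*(2/171) = 48*(2/171) = 32/57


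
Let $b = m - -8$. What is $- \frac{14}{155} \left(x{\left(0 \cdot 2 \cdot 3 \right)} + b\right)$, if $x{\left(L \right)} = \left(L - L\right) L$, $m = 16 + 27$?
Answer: $- \frac{714}{155} \approx -4.6065$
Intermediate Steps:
$m = 43$
$x{\left(L \right)} = 0$ ($x{\left(L \right)} = 0 L = 0$)
$b = 51$ ($b = 43 - -8 = 43 + 8 = 51$)
$- \frac{14}{155} \left(x{\left(0 \cdot 2 \cdot 3 \right)} + b\right) = - \frac{14}{155} \left(0 + 51\right) = \left(-14\right) \frac{1}{155} \cdot 51 = \left(- \frac{14}{155}\right) 51 = - \frac{714}{155}$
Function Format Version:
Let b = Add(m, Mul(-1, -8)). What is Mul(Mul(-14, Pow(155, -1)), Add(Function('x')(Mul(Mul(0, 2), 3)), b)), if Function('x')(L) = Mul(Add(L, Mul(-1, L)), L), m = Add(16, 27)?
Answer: Rational(-714, 155) ≈ -4.6065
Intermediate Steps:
m = 43
Function('x')(L) = 0 (Function('x')(L) = Mul(0, L) = 0)
b = 51 (b = Add(43, Mul(-1, -8)) = Add(43, 8) = 51)
Mul(Mul(-14, Pow(155, -1)), Add(Function('x')(Mul(Mul(0, 2), 3)), b)) = Mul(Mul(-14, Pow(155, -1)), Add(0, 51)) = Mul(Mul(-14, Rational(1, 155)), 51) = Mul(Rational(-14, 155), 51) = Rational(-714, 155)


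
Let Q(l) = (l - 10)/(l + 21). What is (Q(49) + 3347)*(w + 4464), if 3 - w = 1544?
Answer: 684943667/70 ≈ 9.7849e+6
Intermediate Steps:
w = -1541 (w = 3 - 1*1544 = 3 - 1544 = -1541)
Q(l) = (-10 + l)/(21 + l)
(Q(49) + 3347)*(w + 4464) = ((-10 + 49)/(21 + 49) + 3347)*(-1541 + 4464) = (39/70 + 3347)*2923 = (234329/70)*2923 = 684943667/70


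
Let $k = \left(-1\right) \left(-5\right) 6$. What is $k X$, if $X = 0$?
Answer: $0$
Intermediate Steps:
$k = 30$ ($k = 5 \cdot 6 = 30$)
$k X = 30 \cdot 0 = 0$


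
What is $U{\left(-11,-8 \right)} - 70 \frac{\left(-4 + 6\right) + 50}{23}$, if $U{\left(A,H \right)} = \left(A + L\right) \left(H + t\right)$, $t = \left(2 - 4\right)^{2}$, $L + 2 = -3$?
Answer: $- \frac{2168}{23} \approx -94.261$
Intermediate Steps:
$L = -5$ ($L = -2 - 3 = -5$)
$t = 4$ ($t = \left(-2\right)^{2} = 4$)
$U{\left(A,H \right)} = \left(-5 + A\right) \left(4 + H\right)$ ($U{\left(A,H \right)} = \left(A - 5\right) \left(H + 4\right) = \left(-5 + A\right) \left(4 + H\right)$)
$U{\left(-11,-8 \right)} - 70 \frac{\left(-4 + 6\right) + 50}{23} = \left(-20 - -40 + 4 \left(-11\right) - -88\right) - 70 \frac{\left(-4 + 6\right) + 50}{23} = \left(-20 + 40 - 44 + 88\right) - 70 \left(2 + 50\right) \frac{1}{23} = 64 - 70 \cdot 52 \cdot \frac{1}{23} = 64 - \frac{3640}{23} = - \frac{2168}{23}$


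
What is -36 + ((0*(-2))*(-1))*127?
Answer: -36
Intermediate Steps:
-36 + ((0*(-2))*(-1))*127 = -36 + (0*(-1))*127 = -36 + 0*127 = -36 + 0 = -36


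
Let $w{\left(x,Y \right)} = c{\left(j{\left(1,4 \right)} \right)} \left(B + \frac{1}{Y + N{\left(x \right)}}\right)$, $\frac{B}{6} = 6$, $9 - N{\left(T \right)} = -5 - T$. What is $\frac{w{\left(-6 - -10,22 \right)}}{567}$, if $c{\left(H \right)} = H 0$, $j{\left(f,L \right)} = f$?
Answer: $0$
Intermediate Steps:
$N{\left(T \right)} = 14 + T$ ($N{\left(T \right)} = 9 - \left(-5 - T\right) = 9 + \left(5 + T\right) = 14 + T$)
$c{\left(H \right)} = 0$
$B = 36$ ($B = 6 \cdot 6 = 36$)
$w{\left(x,Y \right)} = 0$ ($w{\left(x,Y \right)} = 0 \left(36 + \frac{1}{Y + \left(14 + x\right)}\right) = 0 \left(36 + \frac{1}{14 + Y + x}\right) = 0$)
$\frac{w{\left(-6 - -10,22 \right)}}{567} = \frac{0}{567} = 0 \cdot \frac{1}{567} = 0$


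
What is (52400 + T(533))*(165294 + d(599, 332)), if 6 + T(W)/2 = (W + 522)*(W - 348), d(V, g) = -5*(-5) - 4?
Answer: 73191232470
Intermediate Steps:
d(V, g) = 21 (d(V, g) = 25 - 4 = 21)
T(W) = -12 + 2*(-348 + W)*(522 + W) (T(W) = -12 + 2*((W + 522)*(W - 348)) = -12 + 2*((522 + W)*(-348 + W)) = -12 + 2*((-348 + W)*(522 + W)) = -12 + 2*(-348 + W)*(522 + W))
(52400 + T(533))*(165294 + d(599, 332)) = (52400 + (-363324 + 2*533² + 348*533))*(165294 + 21) = (52400 + (-363324 + 2*284089 + 185484))*165315 = (52400 + (-363324 + 568178 + 185484))*165315 = (52400 + 390338)*165315 = 442738*165315 = 73191232470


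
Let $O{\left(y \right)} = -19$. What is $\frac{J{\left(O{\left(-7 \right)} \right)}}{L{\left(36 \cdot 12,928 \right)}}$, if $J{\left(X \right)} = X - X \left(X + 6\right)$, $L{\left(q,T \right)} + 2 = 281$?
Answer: $- \frac{266}{279} \approx -0.95341$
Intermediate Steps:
$L{\left(q,T \right)} = 279$ ($L{\left(q,T \right)} = -2 + 281 = 279$)
$J{\left(X \right)} = X - X \left(6 + X\right)$
$\frac{J{\left(O{\left(-7 \right)} \right)}}{L{\left(36 \cdot 12,928 \right)}} = \frac{\left(-1\right) \left(-19\right) \left(5 - 19\right)}{279} = \left(-1\right) \left(-19\right) \left(-14\right) \frac{1}{279} = \left(-266\right) \frac{1}{279} = - \frac{266}{279}$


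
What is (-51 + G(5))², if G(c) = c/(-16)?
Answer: 674041/256 ≈ 2633.0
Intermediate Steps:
G(c) = -c/16 (G(c) = c*(-1/16) = -c/16)
(-51 + G(5))² = (-51 - 1/16*5)² = (-51 - 5/16)² = (-821/16)² = 674041/256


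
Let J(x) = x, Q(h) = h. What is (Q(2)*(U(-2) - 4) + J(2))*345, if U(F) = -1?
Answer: -2760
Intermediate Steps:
(Q(2)*(U(-2) - 4) + J(2))*345 = (2*(-1 - 4) + 2)*345 = (2*(-5) + 2)*345 = (-10 + 2)*345 = -8*345 = -2760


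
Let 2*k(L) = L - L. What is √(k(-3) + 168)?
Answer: 2*√42 ≈ 12.961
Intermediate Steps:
k(L) = 0 (k(L) = (L - L)/2 = (½)*0 = 0)
√(k(-3) + 168) = √(0 + 168) = √168 = 2*√42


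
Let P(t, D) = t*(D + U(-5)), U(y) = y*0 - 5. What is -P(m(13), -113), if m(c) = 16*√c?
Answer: 1888*√13 ≈ 6807.3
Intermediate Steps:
U(y) = -5 (U(y) = 0 - 5 = -5)
P(t, D) = t*(-5 + D) (P(t, D) = t*(D - 5) = t*(-5 + D))
-P(m(13), -113) = -16*√13*(-5 - 113) = -16*√13*(-118) = -(-1888)*√13 = 1888*√13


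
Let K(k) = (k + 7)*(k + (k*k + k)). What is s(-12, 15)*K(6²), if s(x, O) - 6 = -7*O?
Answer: -5823576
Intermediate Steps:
s(x, O) = 6 - 7*O
K(k) = (7 + k)*(k² + 2*k) (K(k) = (7 + k)*(k + (k² + k)) = (7 + k)*(k + (k + k²)) = (7 + k)*(k² + 2*k))
s(-12, 15)*K(6²) = (6 - 7*15)*(6²*(14 + (6²)² + 9*6²)) = (6 - 105)*(36*(14 + 36² + 9*36)) = -3564*(14 + 1296 + 324) = -3564*1634 = -99*58824 = -5823576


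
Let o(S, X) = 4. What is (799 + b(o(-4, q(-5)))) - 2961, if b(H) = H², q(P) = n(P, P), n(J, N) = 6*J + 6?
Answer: -2146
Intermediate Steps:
n(J, N) = 6 + 6*J
q(P) = 6 + 6*P
(799 + b(o(-4, q(-5)))) - 2961 = (799 + 4²) - 2961 = (799 + 16) - 2961 = 815 - 2961 = -2146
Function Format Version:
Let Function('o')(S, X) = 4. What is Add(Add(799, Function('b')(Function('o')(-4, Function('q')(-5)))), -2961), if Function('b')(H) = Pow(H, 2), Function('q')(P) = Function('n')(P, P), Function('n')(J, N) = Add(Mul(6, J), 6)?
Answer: -2146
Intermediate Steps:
Function('n')(J, N) = Add(6, Mul(6, J))
Function('q')(P) = Add(6, Mul(6, P))
Add(Add(799, Function('b')(Function('o')(-4, Function('q')(-5)))), -2961) = Add(Add(799, Pow(4, 2)), -2961) = Add(Add(799, 16), -2961) = Add(815, -2961) = -2146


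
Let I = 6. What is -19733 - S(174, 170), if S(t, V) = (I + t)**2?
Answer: -52133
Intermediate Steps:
S(t, V) = (6 + t)**2
-19733 - S(174, 170) = -19733 - (6 + 174)**2 = -19733 - 1*180**2 = -19733 - 1*32400 = -19733 - 32400 = -52133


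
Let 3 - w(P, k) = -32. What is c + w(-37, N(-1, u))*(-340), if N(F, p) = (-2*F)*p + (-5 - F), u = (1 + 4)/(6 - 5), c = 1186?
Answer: -10714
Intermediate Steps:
u = 5 (u = 5/1 = 5*1 = 5)
N(F, p) = -5 - F - 2*F*p (N(F, p) = -2*F*p + (-5 - F) = -5 - F - 2*F*p)
w(P, k) = 35 (w(P, k) = 3 - 1*(-32) = 3 + 32 = 35)
c + w(-37, N(-1, u))*(-340) = 1186 + 35*(-340) = 1186 - 11900 = -10714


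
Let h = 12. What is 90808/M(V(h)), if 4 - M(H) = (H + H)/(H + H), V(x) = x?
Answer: 90808/3 ≈ 30269.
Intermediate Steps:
M(H) = 3 (M(H) = 4 - (H + H)/(H + H) = 4 - 2*H/(2*H) = 4 - 2*H*1/(2*H) = 4 - 1*1 = 4 - 1 = 3)
90808/M(V(h)) = 90808/3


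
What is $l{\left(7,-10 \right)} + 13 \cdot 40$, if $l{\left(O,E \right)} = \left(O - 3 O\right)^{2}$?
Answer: $716$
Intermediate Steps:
$l{\left(O,E \right)} = 4 O^{2}$ ($l{\left(O,E \right)} = \left(- 2 O\right)^{2} = 4 O^{2}$)
$l{\left(7,-10 \right)} + 13 \cdot 40 = 4 \cdot 7^{2} + 13 \cdot 40 = 4 \cdot 49 + 520 = 196 + 520 = 716$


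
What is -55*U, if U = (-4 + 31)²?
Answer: -40095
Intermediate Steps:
U = 729 (U = 27² = 729)
-55*U = -55*729 = -40095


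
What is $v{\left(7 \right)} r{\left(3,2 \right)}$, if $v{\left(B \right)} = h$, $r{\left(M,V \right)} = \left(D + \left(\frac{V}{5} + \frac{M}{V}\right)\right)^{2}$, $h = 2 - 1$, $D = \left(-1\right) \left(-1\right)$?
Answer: $\frac{841}{100} \approx 8.41$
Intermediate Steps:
$D = 1$
$h = 1$ ($h = 2 - 1 = 1$)
$r{\left(M,V \right)} = \left(1 + \frac{V}{5} + \frac{M}{V}\right)^{2}$ ($r{\left(M,V \right)} = \left(1 + \left(\frac{V}{5} + \frac{M}{V}\right)\right)^{2} = \left(1 + \frac{V}{5} + \frac{M}{V}\right)^{2}$)
$v{\left(B \right)} = 1$
$v{\left(7 \right)} r{\left(3,2 \right)} = 1 \frac{\left(2^{2} + 5 \cdot 3 + 5 \cdot 2\right)^{2}}{25 \cdot 4} = 1 \cdot \frac{1}{25} \cdot \frac{1}{4} \left(4 + 15 + 10\right)^{2} = 1 \cdot \frac{1}{25} \cdot \frac{1}{4} \cdot 29^{2} = 1 \cdot \frac{1}{25} \cdot \frac{1}{4} \cdot 841 = 1 \cdot \frac{841}{100} = \frac{841}{100}$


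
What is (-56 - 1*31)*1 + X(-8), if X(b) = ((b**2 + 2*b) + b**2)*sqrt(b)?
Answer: -87 + 224*I*sqrt(2) ≈ -87.0 + 316.78*I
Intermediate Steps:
X(b) = sqrt(b)*(2*b + 2*b**2) (X(b) = (2*b + 2*b**2)*sqrt(b) = sqrt(b)*(2*b + 2*b**2))
(-56 - 1*31)*1 + X(-8) = (-56 - 1*31)*1 + 2*(-8)**(3/2)*(1 - 8) = (-56 - 31)*1 + 2*(-16*I*sqrt(2))*(-7) = -87*1 + 224*I*sqrt(2) = -87 + 224*I*sqrt(2)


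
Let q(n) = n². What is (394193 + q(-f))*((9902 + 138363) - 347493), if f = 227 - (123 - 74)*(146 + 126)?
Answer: -34273271335832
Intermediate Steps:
f = -13101 (f = 227 - 49*272 = 227 - 1*13328 = 227 - 13328 = -13101)
(394193 + q(-f))*((9902 + 138363) - 347493) = (394193 + (-1*(-13101))²)*((9902 + 138363) - 347493) = (394193 + 13101²)*(148265 - 347493) = (394193 + 171636201)*(-199228) = 172030394*(-199228) = -34273271335832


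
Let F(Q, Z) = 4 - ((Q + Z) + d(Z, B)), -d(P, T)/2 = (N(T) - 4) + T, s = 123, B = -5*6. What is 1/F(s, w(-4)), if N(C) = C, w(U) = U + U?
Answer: -1/239 ≈ -0.0041841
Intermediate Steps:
w(U) = 2*U
B = -30
d(P, T) = 8 - 4*T (d(P, T) = -2*((T - 4) + T) = -2*((-4 + T) + T) = -2*(-4 + 2*T) = 8 - 4*T)
F(Q, Z) = -124 - Q - Z (F(Q, Z) = 4 - ((Q + Z) + (8 - 4*(-30))) = 4 - ((Q + Z) + (8 + 120)) = 4 - ((Q + Z) + 128) = 4 - (128 + Q + Z) = 4 + (-128 - Q - Z) = -124 - Q - Z)
1/F(s, w(-4)) = 1/(-124 - 1*123 - 2*(-4)) = 1/(-124 - 123 - 1*(-8)) = 1/(-124 - 123 + 8) = 1/(-239) = -1/239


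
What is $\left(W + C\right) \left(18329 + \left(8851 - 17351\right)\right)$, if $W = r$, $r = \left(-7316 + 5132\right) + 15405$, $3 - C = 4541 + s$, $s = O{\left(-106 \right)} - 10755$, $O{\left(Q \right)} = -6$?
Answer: $191115076$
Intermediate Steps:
$s = -10761$ ($s = -6 - 10755 = -10761$)
$C = 6223$ ($C = 3 - \left(4541 - 10761\right) = 3 - -6220 = 3 + 6220 = 6223$)
$r = 13221$ ($r = -2184 + 15405 = 13221$)
$W = 13221$
$\left(W + C\right) \left(18329 + \left(8851 - 17351\right)\right) = \left(13221 + 6223\right) \left(18329 + \left(8851 - 17351\right)\right) = 19444 \left(18329 + \left(8851 - 17351\right)\right) = 19444 \left(18329 - 8500\right) = 19444 \cdot 9829 = 191115076$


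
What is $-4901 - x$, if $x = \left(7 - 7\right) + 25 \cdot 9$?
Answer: $-5126$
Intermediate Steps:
$x = 225$ ($x = 0 + 225 = 225$)
$-4901 - x = -4901 - 225 = -5126$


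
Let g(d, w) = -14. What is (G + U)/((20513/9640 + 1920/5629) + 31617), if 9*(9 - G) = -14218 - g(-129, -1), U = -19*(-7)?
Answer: 840108435920/15442064576973 ≈ 0.054404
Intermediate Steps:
U = 133
G = 14285/9 (G = 9 - (-14218 - 1*(-14))/9 = 9 - (-14218 + 14)/9 = 9 - ⅑*(-14204) = 9 + 14204/9 = 14285/9 ≈ 1587.2)
(G + U)/((20513/9640 + 1920/5629) + 31617) = (14285/9 + 133)/((20513/9640 + 1920/5629) + 31617) = 15482/(9*((20513*(1/9640) + 1920*(1/5629)) + 31617)) = 15482/(9*((20513/9640 + 1920/5629) + 31617)) = 15482/(9*(133976477/54263560 + 31617)) = 15482/(9*(1715784952997/54263560)) = (15482/9)*(54263560/1715784952997) = 840108435920/15442064576973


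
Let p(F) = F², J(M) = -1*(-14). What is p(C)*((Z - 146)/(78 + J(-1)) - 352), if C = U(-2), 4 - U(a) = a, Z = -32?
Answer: -293058/23 ≈ -12742.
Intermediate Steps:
U(a) = 4 - a
C = 6 (C = 4 - 1*(-2) = 4 + 2 = 6)
J(M) = 14
p(C)*((Z - 146)/(78 + J(-1)) - 352) = 6²*((-32 - 146)/(78 + 14) - 352) = 36*(-178/92 - 352) = 36*(-178*1/92 - 352) = 36*(-89/46 - 352) = 36*(-16281/46) = -293058/23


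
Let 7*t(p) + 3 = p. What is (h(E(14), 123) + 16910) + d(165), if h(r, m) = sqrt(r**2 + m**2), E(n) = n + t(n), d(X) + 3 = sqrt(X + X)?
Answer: 16907 + sqrt(330) + sqrt(753202)/7 ≈ 17049.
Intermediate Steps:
t(p) = -3/7 + p/7
d(X) = -3 + sqrt(2)*sqrt(X) (d(X) = -3 + sqrt(X + X) = -3 + sqrt(2*X) = -3 + sqrt(2)*sqrt(X))
E(n) = -3/7 + 8*n/7 (E(n) = n + (-3/7 + n/7) = -3/7 + 8*n/7)
h(r, m) = sqrt(m**2 + r**2)
(h(E(14), 123) + 16910) + d(165) = (sqrt(123**2 + (-3/7 + (8/7)*14)**2) + 16910) + (-3 + sqrt(2)*sqrt(165)) = (sqrt(15129 + (-3/7 + 16)**2) + 16910) + (-3 + sqrt(330)) = (sqrt(15129 + (109/7)**2) + 16910) + (-3 + sqrt(330)) = (sqrt(15129 + 11881/49) + 16910) + (-3 + sqrt(330)) = (sqrt(753202/49) + 16910) + (-3 + sqrt(330)) = (sqrt(753202)/7 + 16910) + (-3 + sqrt(330)) = (16910 + sqrt(753202)/7) + (-3 + sqrt(330)) = 16907 + sqrt(330) + sqrt(753202)/7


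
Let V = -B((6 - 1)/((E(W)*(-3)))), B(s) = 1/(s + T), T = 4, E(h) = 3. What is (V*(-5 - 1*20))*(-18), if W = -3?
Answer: -4050/31 ≈ -130.65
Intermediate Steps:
B(s) = 1/(4 + s) (B(s) = 1/(s + 4) = 1/(4 + s))
V = -9/31 (V = -1/(4 + (6 - 1)/((3*(-3)))) = -1/(4 + 5/(-9)) = -1/(4 + 5*(-⅑)) = -1/(4 - 5/9) = -1/31/9 = -1*9/31 = -9/31 ≈ -0.29032)
(V*(-5 - 1*20))*(-18) = -9*(-5 - 1*20)/31*(-18) = -9*(-5 - 20)/31*(-18) = -9/31*(-25)*(-18) = (225/31)*(-18) = -4050/31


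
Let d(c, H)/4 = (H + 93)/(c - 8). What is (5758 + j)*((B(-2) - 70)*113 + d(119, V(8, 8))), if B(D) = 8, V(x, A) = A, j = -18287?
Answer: 9738315598/111 ≈ 8.7733e+7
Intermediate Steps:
d(c, H) = 4*(93 + H)/(-8 + c) (d(c, H) = 4*((H + 93)/(c - 8)) = 4*((93 + H)/(-8 + c)) = 4*(93 + H)/(-8 + c))
(5758 + j)*((B(-2) - 70)*113 + d(119, V(8, 8))) = (5758 - 18287)*((8 - 70)*113 + 4*(93 + 8)/(-8 + 119)) = -12529*(-62*113 + 4*101/111) = -12529*(-7006 + 4*(1/111)*101) = -12529*(-7006 + 404/111) = -12529*(-777262/111) = 9738315598/111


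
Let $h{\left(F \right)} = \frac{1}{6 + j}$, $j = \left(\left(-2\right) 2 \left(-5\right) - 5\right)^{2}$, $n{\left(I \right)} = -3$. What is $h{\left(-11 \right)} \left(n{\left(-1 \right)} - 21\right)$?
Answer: $- \frac{8}{77} \approx -0.1039$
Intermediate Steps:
$j = 225$ ($j = \left(\left(-4\right) \left(-5\right) - 5\right)^{2} = \left(20 - 5\right)^{2} = 15^{2} = 225$)
$h{\left(F \right)} = \frac{1}{231}$ ($h{\left(F \right)} = \frac{1}{6 + 225} = \frac{1}{231}$)
$h{\left(-11 \right)} \left(n{\left(-1 \right)} - 21\right) = \frac{-3 - 21}{231} = \frac{1}{231} \left(-24\right) = - \frac{8}{77}$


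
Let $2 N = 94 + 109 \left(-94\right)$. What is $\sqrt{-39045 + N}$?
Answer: $i \sqrt{44121} \approx 210.05 i$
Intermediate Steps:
$N = -5076$ ($N = \frac{94 + 109 \left(-94\right)}{2} = \frac{94 - 10246}{2} = \frac{1}{2} \left(-10152\right) = -5076$)
$\sqrt{-39045 + N} = \sqrt{-39045 - 5076} = \sqrt{-44121} = i \sqrt{44121}$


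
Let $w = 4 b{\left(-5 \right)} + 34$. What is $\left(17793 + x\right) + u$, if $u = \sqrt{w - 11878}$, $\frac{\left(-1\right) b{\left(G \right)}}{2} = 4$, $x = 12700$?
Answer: $30493 + 2 i \sqrt{2969} \approx 30493.0 + 108.98 i$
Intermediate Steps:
$b{\left(G \right)} = -8$ ($b{\left(G \right)} = \left(-2\right) 4 = -8$)
$w = 2$ ($w = 4 \left(-8\right) + 34 = -32 + 34 = 2$)
$u = 2 i \sqrt{2969}$ ($u = \sqrt{2 - 11878} = \sqrt{-11876} = 2 i \sqrt{2969} \approx 108.98 i$)
$\left(17793 + x\right) + u = \left(17793 + 12700\right) + 2 i \sqrt{2969} = 30493 + 2 i \sqrt{2969}$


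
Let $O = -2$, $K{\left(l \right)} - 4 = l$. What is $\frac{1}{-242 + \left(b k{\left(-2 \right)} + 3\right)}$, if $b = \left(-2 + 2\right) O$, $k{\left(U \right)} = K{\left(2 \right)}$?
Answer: $- \frac{1}{239} \approx -0.0041841$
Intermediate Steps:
$K{\left(l \right)} = 4 + l$
$k{\left(U \right)} = 6$ ($k{\left(U \right)} = 4 + 2 = 6$)
$b = 0$ ($b = \left(-2 + 2\right) \left(-2\right) = 0 \left(-2\right) = 0$)
$\frac{1}{-242 + \left(b k{\left(-2 \right)} + 3\right)} = \frac{1}{-242 + \left(0 \cdot 6 + 3\right)} = \frac{1}{-242 + \left(0 + 3\right)} = \frac{1}{-242 + 3} = \frac{1}{-239} = - \frac{1}{239}$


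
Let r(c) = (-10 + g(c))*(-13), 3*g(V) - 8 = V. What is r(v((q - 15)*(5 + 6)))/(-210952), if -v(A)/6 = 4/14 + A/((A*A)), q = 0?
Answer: -29627/60912390 ≈ -0.00048639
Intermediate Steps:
g(V) = 8/3 + V/3
v(A) = -12/7 - 6/A (v(A) = -6*(4/14 + A/((A*A))) = -6*(4*(1/14) + A/(A²)) = -6*(2/7 + A/A²) = -6*(2/7 + 1/A) = -12/7 - 6/A)
r(c) = 286/3 - 13*c/3 (r(c) = (-10 + (8/3 + c/3))*(-13) = (-22/3 + c/3)*(-13) = 286/3 - 13*c/3)
r(v((q - 15)*(5 + 6)))/(-210952) = (286/3 - 13*(-12/7 - 6*1/((0 - 15)*(5 + 6)))/3)/(-210952) = (286/3 - 13*(-12/7 - 6/((-15*11)))/3)*(-1/210952) = (286/3 - 13*(-12/7 - 6/(-165))/3)*(-1/210952) = (286/3 - 13*(-12/7 - 6*(-1/165))/3)*(-1/210952) = (286/3 - 13*(-12/7 + 2/55)/3)*(-1/210952) = (286/3 - 13/3*(-646/385))*(-1/210952) = (286/3 + 8398/1155)*(-1/210952) = (118508/1155)*(-1/210952) = -29627/60912390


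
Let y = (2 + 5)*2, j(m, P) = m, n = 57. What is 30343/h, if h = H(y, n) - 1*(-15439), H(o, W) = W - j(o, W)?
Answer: 30343/15482 ≈ 1.9599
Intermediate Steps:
y = 14 (y = 7*2 = 14)
H(o, W) = W - o
h = 15482 (h = (57 - 1*14) - 1*(-15439) = (57 - 14) + 15439 = 43 + 15439 = 15482)
30343/h = 30343/15482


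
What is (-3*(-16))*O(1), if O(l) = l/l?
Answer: 48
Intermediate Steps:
O(l) = 1
(-3*(-16))*O(1) = -3*(-16)*1 = 48*1 = 48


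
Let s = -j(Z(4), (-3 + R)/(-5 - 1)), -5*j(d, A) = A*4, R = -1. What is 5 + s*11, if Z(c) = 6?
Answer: 163/15 ≈ 10.867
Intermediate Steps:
j(d, A) = -4*A/5 (j(d, A) = -A*4/5 = -4*A/5)
s = 8/15 (s = -(-4)*(-3 - 1)/(-5 - 1)/5 = -(-4)*(-4/(-6))/5 = -(-4)*(-4*(-⅙))/5 = -(-4)*2/(5*3) = -1*(-8/15) = 8/15 ≈ 0.53333)
5 + s*11 = 5 + (8/15)*11 = 5 + 88/15 = 163/15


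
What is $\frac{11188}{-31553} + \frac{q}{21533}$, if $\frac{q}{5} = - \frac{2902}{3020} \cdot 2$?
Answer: $- \frac{36423375207}{102594043099} \approx -0.35502$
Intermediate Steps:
$q = - \frac{1451}{151}$ ($q = 5 - \frac{2902}{3020} \cdot 2 = 5 \left(-2902\right) \frac{1}{3020} \cdot 2 = 5 \left(\left(- \frac{1451}{1510}\right) 2\right) = 5 \left(- \frac{1451}{755}\right) = - \frac{1451}{151} \approx -9.6093$)
$\frac{11188}{-31553} + \frac{q}{21533} = \frac{11188}{-31553} - \frac{1451}{151 \cdot 21533} = 11188 \left(- \frac{1}{31553}\right) - \frac{1451}{3251483} = - \frac{11188}{31553} - \frac{1451}{3251483} = - \frac{36423375207}{102594043099}$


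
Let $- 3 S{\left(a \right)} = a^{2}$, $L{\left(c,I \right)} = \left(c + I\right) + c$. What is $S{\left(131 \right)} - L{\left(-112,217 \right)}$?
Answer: $- \frac{17140}{3} \approx -5713.3$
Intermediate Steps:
$L{\left(c,I \right)} = I + 2 c$ ($L{\left(c,I \right)} = \left(I + c\right) + c = I + 2 c$)
$S{\left(a \right)} = - \frac{a^{2}}{3}$
$S{\left(131 \right)} - L{\left(-112,217 \right)} = - \frac{131^{2}}{3} - \left(217 + 2 \left(-112\right)\right) = \left(- \frac{1}{3}\right) 17161 - \left(217 - 224\right) = - \frac{17161}{3} - -7 = - \frac{17161}{3} + 7 = - \frac{17140}{3}$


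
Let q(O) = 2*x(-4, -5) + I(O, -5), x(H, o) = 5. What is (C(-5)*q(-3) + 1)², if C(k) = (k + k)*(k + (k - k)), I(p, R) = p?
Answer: 123201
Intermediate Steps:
q(O) = 10 + O (q(O) = 2*5 + O = 10 + O)
C(k) = 2*k² (C(k) = (2*k)*(k + 0) = (2*k)*k = 2*k²)
(C(-5)*q(-3) + 1)² = ((2*(-5)²)*(10 - 3) + 1)² = ((2*25)*7 + 1)² = (50*7 + 1)² = (350 + 1)² = 351² = 123201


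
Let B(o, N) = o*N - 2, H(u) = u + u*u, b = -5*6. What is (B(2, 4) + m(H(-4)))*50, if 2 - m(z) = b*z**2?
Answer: 216400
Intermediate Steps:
b = -30
H(u) = u + u**2
B(o, N) = -2 + N*o (B(o, N) = N*o - 2 = -2 + N*o)
m(z) = 2 + 30*z**2 (m(z) = 2 - (-30)*z**2 = 2 + 30*z**2)
(B(2, 4) + m(H(-4)))*50 = ((-2 + 4*2) + (2 + 30*(-4*(1 - 4))**2))*50 = ((-2 + 8) + (2 + 30*(-4*(-3))**2))*50 = (6 + (2 + 30*12**2))*50 = (6 + (2 + 30*144))*50 = (6 + (2 + 4320))*50 = (6 + 4322)*50 = 4328*50 = 216400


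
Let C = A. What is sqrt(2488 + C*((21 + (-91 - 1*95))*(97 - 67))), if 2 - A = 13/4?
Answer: sqrt(34702)/2 ≈ 93.142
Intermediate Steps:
A = -5/4 (A = 2 - 13/4 = -5/4 ≈ -1.2500)
C = -5/4 ≈ -1.2500
sqrt(2488 + C*((21 + (-91 - 1*95))*(97 - 67))) = sqrt(2488 - 5*(21 + (-91 - 1*95))*(97 - 67)/4) = sqrt(2488 - 5*(21 + (-91 - 95))*30/4) = sqrt(2488 - 5*(21 - 186)*30/4) = sqrt(2488 - (-825)*30/4) = sqrt(2488 - 5/4*(-4950)) = sqrt(2488 + 12375/2) = sqrt(17351/2) = sqrt(34702)/2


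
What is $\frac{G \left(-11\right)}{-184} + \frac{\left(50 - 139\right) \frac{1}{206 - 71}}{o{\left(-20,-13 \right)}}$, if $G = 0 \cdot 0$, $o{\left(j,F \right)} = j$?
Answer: $\frac{89}{2700} \approx 0.032963$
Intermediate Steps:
$G = 0$
$\frac{G \left(-11\right)}{-184} + \frac{\left(50 - 139\right) \frac{1}{206 - 71}}{o{\left(-20,-13 \right)}} = \frac{0 \left(-11\right)}{-184} + \frac{\left(50 - 139\right) \frac{1}{206 - 71}}{-20} = 0 \left(- \frac{1}{184}\right) + - \frac{89}{135} \left(- \frac{1}{20}\right) = 0 + \left(-89\right) \frac{1}{135} \left(- \frac{1}{20}\right) = 0 - - \frac{89}{2700} = 0 + \frac{89}{2700} = \frac{89}{2700}$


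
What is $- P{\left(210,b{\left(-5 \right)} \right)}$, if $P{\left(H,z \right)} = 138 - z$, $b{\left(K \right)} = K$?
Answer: $-143$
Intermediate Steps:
$- P{\left(210,b{\left(-5 \right)} \right)} = - (138 - -5) = - (138 + 5) = \left(-1\right) 143 = -143$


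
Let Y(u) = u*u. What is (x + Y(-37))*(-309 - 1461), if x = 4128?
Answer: -9729690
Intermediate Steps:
Y(u) = u²
(x + Y(-37))*(-309 - 1461) = (4128 + (-37)²)*(-309 - 1461) = (4128 + 1369)*(-1770) = 5497*(-1770) = -9729690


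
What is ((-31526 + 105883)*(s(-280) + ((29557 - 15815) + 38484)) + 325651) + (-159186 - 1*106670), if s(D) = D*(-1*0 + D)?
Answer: 9713017277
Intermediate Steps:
s(D) = D² (s(D) = D*(0 + D) = D*D = D²)
((-31526 + 105883)*(s(-280) + ((29557 - 15815) + 38484)) + 325651) + (-159186 - 1*106670) = ((-31526 + 105883)*((-280)² + ((29557 - 15815) + 38484)) + 325651) + (-159186 - 1*106670) = (74357*(78400 + (13742 + 38484)) + 325651) + (-159186 - 106670) = (74357*(78400 + 52226) + 325651) - 265856 = (74357*130626 + 325651) - 265856 = (9712957482 + 325651) - 265856 = 9713283133 - 265856 = 9713017277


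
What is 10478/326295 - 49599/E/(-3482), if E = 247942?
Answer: 9062198018737/281701581886980 ≈ 0.032170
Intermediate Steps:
10478/326295 - 49599/E/(-3482) = 10478/326295 - 49599/247942/(-3482) = 10478*(1/326295) - 49599*1/247942*(-1/3482) = 10478/326295 - 49599/247942*(-1/3482) = 10478/326295 + 49599/863334044 = 9062198018737/281701581886980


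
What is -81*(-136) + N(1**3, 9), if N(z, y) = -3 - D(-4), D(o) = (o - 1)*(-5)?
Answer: 10988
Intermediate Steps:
D(o) = 5 - 5*o (D(o) = (-1 + o)*(-5) = 5 - 5*o)
N(z, y) = -28 (N(z, y) = -3 - (5 - 5*(-4)) = -3 - (5 + 20) = -3 - 1*25 = -3 - 25 = -28)
-81*(-136) + N(1**3, 9) = -81*(-136) - 28 = 11016 - 28 = 10988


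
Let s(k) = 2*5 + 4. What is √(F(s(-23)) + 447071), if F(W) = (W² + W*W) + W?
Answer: √447477 ≈ 668.94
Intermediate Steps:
s(k) = 14 (s(k) = 10 + 4 = 14)
F(W) = W + 2*W² (F(W) = (W² + W²) + W = 2*W² + W = W + 2*W²)
√(F(s(-23)) + 447071) = √(14*(1 + 2*14) + 447071) = √(14*(1 + 28) + 447071) = √(14*29 + 447071) = √(406 + 447071) = √447477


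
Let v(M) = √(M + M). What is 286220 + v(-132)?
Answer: 286220 + 2*I*√66 ≈ 2.8622e+5 + 16.248*I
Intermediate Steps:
v(M) = √2*√M (v(M) = √(2*M) = √2*√M)
286220 + v(-132) = 286220 + √2*√(-132) = 286220 + √2*(2*I*√33) = 286220 + 2*I*√66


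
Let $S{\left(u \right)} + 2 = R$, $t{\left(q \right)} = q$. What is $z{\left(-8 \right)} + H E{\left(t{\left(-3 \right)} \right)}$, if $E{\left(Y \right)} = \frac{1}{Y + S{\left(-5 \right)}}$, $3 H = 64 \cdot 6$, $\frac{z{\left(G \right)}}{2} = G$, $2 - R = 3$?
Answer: $- \frac{112}{3} \approx -37.333$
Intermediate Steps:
$R = -1$ ($R = 2 - 3 = -1$)
$z{\left(G \right)} = 2 G$
$H = 128$ ($H = \frac{64 \cdot 6}{3} = \frac{1}{3} \cdot 384 = 128$)
$S{\left(u \right)} = -3$ ($S{\left(u \right)} = -2 - 1 = -3$)
$E{\left(Y \right)} = \frac{1}{-3 + Y}$ ($E{\left(Y \right)} = \frac{1}{Y - 3} = \frac{1}{-3 + Y}$)
$z{\left(-8 \right)} + H E{\left(t{\left(-3 \right)} \right)} = 2 \left(-8\right) + \frac{128}{-3 - 3} = -16 + \frac{128}{-6} = -16 + 128 \left(- \frac{1}{6}\right) = -16 - \frac{64}{3} = - \frac{112}{3}$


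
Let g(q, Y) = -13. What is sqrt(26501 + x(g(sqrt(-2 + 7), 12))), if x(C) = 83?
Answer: 2*sqrt(6646) ≈ 163.05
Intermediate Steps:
sqrt(26501 + x(g(sqrt(-2 + 7), 12))) = sqrt(26501 + 83) = sqrt(26584) = 2*sqrt(6646)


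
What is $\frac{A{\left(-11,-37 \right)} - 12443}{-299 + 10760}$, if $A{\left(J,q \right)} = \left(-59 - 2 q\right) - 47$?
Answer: $- \frac{12475}{10461} \approx -1.1925$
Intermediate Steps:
$A{\left(J,q \right)} = -106 - 2 q$ ($A{\left(J,q \right)} = \left(-59 - 2 q\right) - 47 = -106 - 2 q$)
$\frac{A{\left(-11,-37 \right)} - 12443}{-299 + 10760} = \frac{\left(-106 - -74\right) - 12443}{-299 + 10760} = \frac{\left(-106 + 74\right) - 12443}{10461} = \left(-32 - 12443\right) \frac{1}{10461} = \left(-12475\right) \frac{1}{10461} = - \frac{12475}{10461}$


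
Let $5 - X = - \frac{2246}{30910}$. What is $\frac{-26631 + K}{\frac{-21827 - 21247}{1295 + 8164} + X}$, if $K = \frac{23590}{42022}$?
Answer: $- \frac{4544297675783965}{88547371674} \approx -51321.0$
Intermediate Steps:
$K = \frac{11795}{21011}$ ($K = 23590 \cdot \frac{1}{42022} = \frac{11795}{21011} \approx 0.56137$)
$X = \frac{78398}{15455}$ ($X = 5 - - \frac{2246}{30910} = 5 - \left(-2246\right) \frac{1}{30910} = 5 - - \frac{1123}{15455} = 5 + \frac{1123}{15455} = \frac{78398}{15455} \approx 5.0727$)
$\frac{-26631 + K}{\frac{-21827 - 21247}{1295 + 8164} + X} = \frac{-26631 + \frac{11795}{21011}}{\frac{-21827 - 21247}{1295 + 8164} + \frac{78398}{15455}} = - \frac{559532146}{21011 \left(- \frac{43074}{9459} + \frac{78398}{15455}\right)} = - \frac{559532146}{21011 \left(\left(-43074\right) \frac{1}{9459} + \frac{78398}{15455}\right)} = - \frac{559532146}{21011 \left(- \frac{4786}{1051} + \frac{78398}{15455}\right)} = - \frac{559532146}{21011 \cdot \frac{8428668}{16243205}} = \left(- \frac{559532146}{21011}\right) \frac{16243205}{8428668} = - \frac{4544297675783965}{88547371674}$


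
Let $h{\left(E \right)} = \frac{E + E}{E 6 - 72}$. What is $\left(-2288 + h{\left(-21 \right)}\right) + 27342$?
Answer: $\frac{826789}{33} \approx 25054.0$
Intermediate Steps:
$h{\left(E \right)} = \frac{2 E}{-72 + 6 E}$ ($h{\left(E \right)} = \frac{2 E}{6 E - 72} = \frac{2 E}{-72 + 6 E}$)
$\left(-2288 + h{\left(-21 \right)}\right) + 27342 = \left(-2288 + \frac{1}{3} \left(-21\right) \frac{1}{-12 - 21}\right) + 27342 = \left(-2288 + \frac{1}{3} \left(-21\right) \frac{1}{-33}\right) + 27342 = \left(-2288 + \frac{1}{3} \left(-21\right) \left(- \frac{1}{33}\right)\right) + 27342 = \left(-2288 + \frac{7}{33}\right) + 27342 = - \frac{75497}{33} + 27342 = \frac{826789}{33}$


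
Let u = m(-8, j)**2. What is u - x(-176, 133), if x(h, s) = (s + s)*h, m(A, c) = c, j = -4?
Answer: 46832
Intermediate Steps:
x(h, s) = 2*h*s (x(h, s) = (2*s)*h = 2*h*s)
u = 16 (u = (-4)**2 = 16)
u - x(-176, 133) = 16 - 2*(-176)*133 = 16 - 1*(-46816) = 16 + 46816 = 46832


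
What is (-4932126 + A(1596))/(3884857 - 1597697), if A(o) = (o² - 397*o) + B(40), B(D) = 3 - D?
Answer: -3018559/2287160 ≈ -1.3198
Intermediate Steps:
A(o) = -37 + o² - 397*o (A(o) = (o² - 397*o) + (3 - 1*40) = (o² - 397*o) + (3 - 40) = (o² - 397*o) - 37 = -37 + o² - 397*o)
(-4932126 + A(1596))/(3884857 - 1597697) = (-4932126 + (-37 + 1596² - 397*1596))/(3884857 - 1597697) = (-4932126 + (-37 + 2547216 - 633612))/2287160 = (-4932126 + 1913567)*(1/2287160) = -3018559*1/2287160 = -3018559/2287160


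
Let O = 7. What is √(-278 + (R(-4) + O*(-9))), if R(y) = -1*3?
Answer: 2*I*√86 ≈ 18.547*I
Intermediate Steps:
R(y) = -3
√(-278 + (R(-4) + O*(-9))) = √(-278 + (-3 + 7*(-9))) = √(-278 + (-3 - 63)) = √(-278 - 66) = √(-344) = 2*I*√86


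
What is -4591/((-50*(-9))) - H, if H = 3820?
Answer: -1723591/450 ≈ -3830.2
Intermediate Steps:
-4591/((-50*(-9))) - H = -4591/((-50*(-9))) - 1*3820 = -4591/450 - 3820 = -1723591/450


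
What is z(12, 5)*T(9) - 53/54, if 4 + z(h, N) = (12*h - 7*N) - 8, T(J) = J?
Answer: 47089/54 ≈ 872.02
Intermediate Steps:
z(h, N) = -12 - 7*N + 12*h (z(h, N) = -4 + ((12*h - 7*N) - 8) = -4 + ((-7*N + 12*h) - 8) = -4 + (-8 - 7*N + 12*h) = -12 - 7*N + 12*h)
z(12, 5)*T(9) - 53/54 = (-12 - 7*5 + 12*12)*9 - 53/54 = (-12 - 35 + 144)*9 - 53*1/54 = 97*9 - 53/54 = 873 - 53/54 = 47089/54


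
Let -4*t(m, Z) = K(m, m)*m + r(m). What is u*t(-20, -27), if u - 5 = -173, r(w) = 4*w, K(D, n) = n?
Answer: 13440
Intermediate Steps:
u = -168 (u = 5 - 173 = -168)
t(m, Z) = -m - m²/4 (t(m, Z) = -(m*m + 4*m)/4 = -(m² + 4*m)/4 = -m - m²/4)
u*t(-20, -27) = -42*(-20)*(-4 - 1*(-20)) = -42*(-20)*(-4 + 20) = -42*(-20)*16 = -168*(-80) = 13440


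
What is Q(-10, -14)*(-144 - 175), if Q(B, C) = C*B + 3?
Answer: -45617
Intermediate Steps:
Q(B, C) = 3 + B*C (Q(B, C) = B*C + 3 = 3 + B*C)
Q(-10, -14)*(-144 - 175) = (3 - 10*(-14))*(-144 - 175) = (3 + 140)*(-319) = 143*(-319) = -45617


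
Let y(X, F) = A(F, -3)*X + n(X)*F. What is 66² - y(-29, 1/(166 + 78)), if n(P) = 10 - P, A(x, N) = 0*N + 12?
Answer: 1147737/244 ≈ 4703.8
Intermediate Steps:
A(x, N) = 12 (A(x, N) = 0 + 12 = 12)
y(X, F) = 12*X + F*(10 - X) (y(X, F) = 12*X + (10 - X)*F = 12*X + F*(10 - X))
66² - y(-29, 1/(166 + 78)) = 66² - (12*(-29) - (-10 - 29)/(166 + 78)) = 4356 - (-348 - 1*(-39)/244) = 4356 - (-348 - 1*1/244*(-39)) = 4356 - (-348 + 39/244) = 4356 - 1*(-84873/244) = 4356 + 84873/244 = 1147737/244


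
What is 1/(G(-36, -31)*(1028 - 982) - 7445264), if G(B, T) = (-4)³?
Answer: -1/7448208 ≈ -1.3426e-7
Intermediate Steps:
G(B, T) = -64
1/(G(-36, -31)*(1028 - 982) - 7445264) = 1/(-64*(1028 - 982) - 7445264) = 1/(-64*46 - 7445264) = 1/(-2944 - 7445264) = 1/(-7448208) = -1/7448208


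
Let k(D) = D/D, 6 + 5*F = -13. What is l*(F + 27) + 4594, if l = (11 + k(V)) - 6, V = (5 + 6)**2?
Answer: 23666/5 ≈ 4733.2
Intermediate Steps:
F = -19/5 (F = -6/5 + (1/5)*(-13) = -6/5 - 13/5 = -19/5 ≈ -3.8000)
V = 121 (V = 11**2 = 121)
k(D) = 1
l = 6 (l = (11 + 1) - 6 = 12 - 6 = 6)
l*(F + 27) + 4594 = 6*(-19/5 + 27) + 4594 = 6*(116/5) + 4594 = 696/5 + 4594 = 23666/5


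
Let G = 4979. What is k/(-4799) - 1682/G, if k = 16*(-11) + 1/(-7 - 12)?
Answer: -136711687/453990199 ≈ -0.30113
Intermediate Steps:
k = -3345/19 (k = -176 + 1/(-19) = -176 - 1/19 = -3345/19 ≈ -176.05)
k/(-4799) - 1682/G = -3345/19/(-4799) - 1682/4979 = -3345/19*(-1/4799) - 1682*1/4979 = 3345/91181 - 1682/4979 = -136711687/453990199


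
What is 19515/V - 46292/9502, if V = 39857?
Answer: -829814357/189360607 ≈ -4.3822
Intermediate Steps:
19515/V - 46292/9502 = 19515/39857 - 46292/9502 = 19515*(1/39857) - 46292*1/9502 = 19515/39857 - 23146/4751 = -829814357/189360607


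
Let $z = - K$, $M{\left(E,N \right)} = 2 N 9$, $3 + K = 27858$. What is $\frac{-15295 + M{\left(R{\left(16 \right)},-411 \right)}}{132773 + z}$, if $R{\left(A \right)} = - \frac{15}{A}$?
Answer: $- \frac{2063}{9538} \approx -0.21629$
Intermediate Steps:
$K = 27855$ ($K = -3 + 27858 = 27855$)
$M{\left(E,N \right)} = 18 N$
$z = -27855$ ($z = \left(-1\right) 27855 = -27855$)
$\frac{-15295 + M{\left(R{\left(16 \right)},-411 \right)}}{132773 + z} = \frac{-15295 + 18 \left(-411\right)}{132773 - 27855} = \frac{-15295 - 7398}{104918} = \left(-22693\right) \frac{1}{104918} = - \frac{2063}{9538}$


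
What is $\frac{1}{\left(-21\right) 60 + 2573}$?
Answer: $\frac{1}{1313} \approx 0.00076161$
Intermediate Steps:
$\frac{1}{\left(-21\right) 60 + 2573} = \frac{1}{-1260 + 2573} = \frac{1}{1313}$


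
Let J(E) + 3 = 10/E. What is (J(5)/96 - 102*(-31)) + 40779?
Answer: 4218335/96 ≈ 43941.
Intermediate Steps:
J(E) = -3 + 10/E
(J(5)/96 - 102*(-31)) + 40779 = ((-3 + 10/5)/96 - 102*(-31)) + 40779 = ((-3 + 10*(1/5))*(1/96) + 3162) + 40779 = ((-3 + 2)*(1/96) + 3162) + 40779 = (-1*1/96 + 3162) + 40779 = (-1/96 + 3162) + 40779 = 303551/96 + 40779 = 4218335/96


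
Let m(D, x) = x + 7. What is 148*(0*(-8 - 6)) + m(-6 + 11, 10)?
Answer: 17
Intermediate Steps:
m(D, x) = 7 + x
148*(0*(-8 - 6)) + m(-6 + 11, 10) = 148*(0*(-8 - 6)) + (7 + 10) = 148*(0*(-14)) + 17 = 148*0 + 17 = 0 + 17 = 17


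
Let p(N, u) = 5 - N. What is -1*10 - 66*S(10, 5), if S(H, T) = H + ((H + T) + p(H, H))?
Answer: -1330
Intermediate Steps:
S(H, T) = 5 + H + T (S(H, T) = H + ((H + T) + (5 - H)) = H + (5 + T) = 5 + H + T)
-1*10 - 66*S(10, 5) = -1*10 - 66*(5 + 10 + 5) = -10 - 66*20 = -10 - 1320 = -1330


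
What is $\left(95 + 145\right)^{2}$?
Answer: $57600$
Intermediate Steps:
$\left(95 + 145\right)^{2} = 240^{2} = 57600$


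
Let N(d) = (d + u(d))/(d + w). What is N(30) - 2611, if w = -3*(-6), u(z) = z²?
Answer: -20733/8 ≈ -2591.6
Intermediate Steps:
w = 18
N(d) = (d + d²)/(18 + d) (N(d) = (d + d²)/(d + 18) = (d + d²)/(18 + d))
N(30) - 2611 = 30*(1 + 30)/(18 + 30) - 2611 = 30*31/48 - 2611 = 30*(1/48)*31 - 2611 = 155/8 - 2611 = -20733/8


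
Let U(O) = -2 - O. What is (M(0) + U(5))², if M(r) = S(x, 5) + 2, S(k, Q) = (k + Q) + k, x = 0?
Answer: 0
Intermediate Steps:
S(k, Q) = Q + 2*k (S(k, Q) = (Q + k) + k = Q + 2*k)
M(r) = 7 (M(r) = (5 + 2*0) + 2 = (5 + 0) + 2 = 5 + 2 = 7)
(M(0) + U(5))² = (7 + (-2 - 1*5))² = (7 + (-2 - 5))² = (7 - 7)² = 0² = 0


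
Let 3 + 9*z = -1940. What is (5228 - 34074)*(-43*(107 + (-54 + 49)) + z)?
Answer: 1194714782/9 ≈ 1.3275e+8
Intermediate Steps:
z = -1943/9 (z = -1/3 + (1/9)*(-1940) = -1/3 - 1940/9 = -1943/9 ≈ -215.89)
(5228 - 34074)*(-43*(107 + (-54 + 49)) + z) = (5228 - 34074)*(-43*(107 + (-54 + 49)) - 1943/9) = -28846*(-43*(107 - 5) - 1943/9) = -28846*(-43*102 - 1943/9) = -28846*(-4386 - 1943/9) = -28846*(-41417/9) = 1194714782/9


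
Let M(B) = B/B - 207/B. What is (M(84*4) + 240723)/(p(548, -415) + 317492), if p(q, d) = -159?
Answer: 26961019/35541296 ≈ 0.75858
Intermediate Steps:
M(B) = 1 - 207/B
(M(84*4) + 240723)/(p(548, -415) + 317492) = ((-207 + 84*4)/((84*4)) + 240723)/(-159 + 317492) = ((-207 + 336)/336 + 240723)/317333 = ((1/336)*129 + 240723)*(1/317333) = (43/112 + 240723)*(1/317333) = (26961019/112)*(1/317333) = 26961019/35541296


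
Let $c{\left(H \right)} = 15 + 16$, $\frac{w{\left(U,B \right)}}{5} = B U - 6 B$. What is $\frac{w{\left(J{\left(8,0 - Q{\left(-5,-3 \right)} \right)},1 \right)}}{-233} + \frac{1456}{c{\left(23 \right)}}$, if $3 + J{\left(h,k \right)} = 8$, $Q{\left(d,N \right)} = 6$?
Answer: $\frac{339403}{7223} \approx 46.989$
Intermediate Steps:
$J{\left(h,k \right)} = 5$ ($J{\left(h,k \right)} = -3 + 8 = 5$)
$w{\left(U,B \right)} = - 30 B + 5 B U$ ($w{\left(U,B \right)} = 5 \left(B U - 6 B\right) = 5 \left(- 6 B + B U\right) = - 30 B + 5 B U$)
$c{\left(H \right)} = 31$
$\frac{w{\left(J{\left(8,0 - Q{\left(-5,-3 \right)} \right)},1 \right)}}{-233} + \frac{1456}{c{\left(23 \right)}} = \frac{5 \cdot 1 \left(-6 + 5\right)}{-233} + \frac{1456}{31} = 5 \cdot 1 \left(-1\right) \left(- \frac{1}{233}\right) + 1456 \cdot \frac{1}{31} = \left(-5\right) \left(- \frac{1}{233}\right) + \frac{1456}{31} = \frac{5}{233} + \frac{1456}{31} = \frac{339403}{7223}$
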